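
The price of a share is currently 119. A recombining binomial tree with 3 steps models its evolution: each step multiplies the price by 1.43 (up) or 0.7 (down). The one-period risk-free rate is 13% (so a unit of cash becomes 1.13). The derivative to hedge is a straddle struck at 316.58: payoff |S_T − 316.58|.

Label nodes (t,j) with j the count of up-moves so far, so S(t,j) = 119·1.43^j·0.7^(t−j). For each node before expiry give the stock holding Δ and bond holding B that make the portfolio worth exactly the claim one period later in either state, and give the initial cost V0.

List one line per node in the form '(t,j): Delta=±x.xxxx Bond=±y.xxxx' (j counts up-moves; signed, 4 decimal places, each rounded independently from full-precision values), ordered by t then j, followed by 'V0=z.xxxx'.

Risk-neutral probability p* = (R−d)/(u−d) = (1.13−0.7)/(1.43−0.7) = 0.5890.
Terminal values V(3,·): V(3,0)=275.7630, V(3,1)=233.1967, V(3,2)=146.2398, V(3,3)=31.4006
(2,0): S=58.3100. Δ = (V_up−V_dn)/(S_up−S_dn) = (233.1967−275.7630)/(83.3833−40.8170) = -1.0000. V = [p*·233.1967 + (1−p*)·275.7630]/1.13 = 221.8493. B = V − Δ·S = 280.1593.
(2,1): S=119.1190. Δ = (V_up−V_dn)/(S_up−S_dn) = (146.2398−233.1967)/(170.3402−83.3833) = -1.0000. V = [p*·146.2398 + (1−p*)·233.1967]/1.13 = 161.0403. B = V − Δ·S = 280.1593.
(2,2): S=243.3431. Δ = (V_up−V_dn)/(S_up−S_dn) = (31.4006−146.2398)/(347.9806−170.3402) = -0.6465. V = [p*·31.4006 + (1−p*)·146.2398]/1.13 = 69.5529. B = V − Δ·S = 226.8669.
(1,0): S=83.3000. Δ = (V_up−V_dn)/(S_up−S_dn) = (161.0403−221.8493)/(119.1190−58.3100) = -1.0000. V = [p*·161.0403 + (1−p*)·221.8493]/1.13 = 164.6286. B = V − Δ·S = 247.9286.
(1,1): S=170.1700. Δ = (V_up−V_dn)/(S_up−S_dn) = (69.5529−161.0403)/(243.3431−119.1190) = -0.7365. V = [p*·69.5529 + (1−p*)·161.0403]/1.13 = 94.8234. B = V − Δ·S = 220.1486.
(0,0): S=119.0000. Δ = (V_up−V_dn)/(S_up−S_dn) = (94.8234−164.6286)/(170.1700−83.3000) = -0.8036. V = [p*·94.8234 + (1−p*)·164.6286]/1.13 = 109.3013. B = V − Δ·S = 204.9248.
Root portfolio cost Δ·119+B reproduces V0=109.3013.

(0,0): Delta=-0.8036 Bond=204.9248
(1,0): Delta=-1.0000 Bond=247.9286
(1,1): Delta=-0.7365 Bond=220.1486
(2,0): Delta=-1.0000 Bond=280.1593
(2,1): Delta=-1.0000 Bond=280.1593
(2,2): Delta=-0.6465 Bond=226.8669
V0=109.3013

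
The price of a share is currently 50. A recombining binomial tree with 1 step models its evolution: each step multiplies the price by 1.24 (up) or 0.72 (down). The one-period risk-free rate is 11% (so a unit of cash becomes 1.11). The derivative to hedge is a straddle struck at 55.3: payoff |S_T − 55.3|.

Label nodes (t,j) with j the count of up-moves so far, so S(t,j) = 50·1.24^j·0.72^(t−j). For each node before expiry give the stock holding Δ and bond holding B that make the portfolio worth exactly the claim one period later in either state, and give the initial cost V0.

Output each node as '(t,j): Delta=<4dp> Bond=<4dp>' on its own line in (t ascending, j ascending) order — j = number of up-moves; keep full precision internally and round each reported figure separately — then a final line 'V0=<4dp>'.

(0,0): Delta=-0.4846 Bond=33.1046
V0=8.8739

The replicating-portfolio and risk-neutral prices coincide; use p* = (1.11−0.72)/(1.24−0.72) = 0.7500 for the latter.
At expiry t=1: V(1,0)=19.3000, V(1,1)=6.7000
Node (0,0) S=50.0000: V=(p*·6.7000+(1−p*)·19.3000)/1.11=8.8739; Δ=(6.7000−19.3000)/(62.0000−36.0000)=-0.4846; B=V−Δ·S=33.1046
Each (Δ,B) replicates both successor values, so the strategy is self-financing and V0 is arbitrage-free.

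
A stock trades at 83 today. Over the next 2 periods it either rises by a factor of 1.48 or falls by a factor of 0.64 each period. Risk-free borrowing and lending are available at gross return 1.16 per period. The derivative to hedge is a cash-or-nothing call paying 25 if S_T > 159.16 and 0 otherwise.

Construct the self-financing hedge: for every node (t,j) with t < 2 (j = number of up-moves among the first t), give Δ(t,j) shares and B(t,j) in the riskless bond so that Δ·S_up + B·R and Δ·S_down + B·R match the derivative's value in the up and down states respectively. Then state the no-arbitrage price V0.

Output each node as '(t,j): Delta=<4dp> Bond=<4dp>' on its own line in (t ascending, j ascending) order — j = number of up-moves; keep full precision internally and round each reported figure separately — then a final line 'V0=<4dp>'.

The replicating-portfolio and risk-neutral prices coincide; use p* = (1.16−0.64)/(1.48−0.64) = 0.6190 for the latter.
Payoff layer (t=2): V(2,0)=0.0000, V(2,1)=0.0000, V(2,2)=25.0000
(1,0): S=53.1200. Δ = (V_up−V_dn)/(S_up−S_dn) = (0.0000−0.0000)/(78.6176−33.9968) = 0.0000. V = [p*·0.0000 + (1−p*)·0.0000]/1.16 = 0.0000. B = V − Δ·S = 0.0000.
(1,1): S=122.8400. Δ = (V_up−V_dn)/(S_up−S_dn) = (25.0000−0.0000)/(181.8032−78.6176) = 0.2423. V = [p*·25.0000 + (1−p*)·0.0000]/1.16 = 13.3415. B = V − Δ·S = -16.4204.
(0,0): S=83.0000. Δ = (V_up−V_dn)/(S_up−S_dn) = (13.3415−0.0000)/(122.8400−53.1200) = 0.1914. V = [p*·13.3415 + (1−p*)·0.0000]/1.16 = 7.1199. B = V − Δ·S = -8.7629.
Root portfolio cost Δ·83+B reproduces V0=7.1199.

(0,0): Delta=0.1914 Bond=-8.7629
(1,0): Delta=0.0000 Bond=0.0000
(1,1): Delta=0.2423 Bond=-16.4204
V0=7.1199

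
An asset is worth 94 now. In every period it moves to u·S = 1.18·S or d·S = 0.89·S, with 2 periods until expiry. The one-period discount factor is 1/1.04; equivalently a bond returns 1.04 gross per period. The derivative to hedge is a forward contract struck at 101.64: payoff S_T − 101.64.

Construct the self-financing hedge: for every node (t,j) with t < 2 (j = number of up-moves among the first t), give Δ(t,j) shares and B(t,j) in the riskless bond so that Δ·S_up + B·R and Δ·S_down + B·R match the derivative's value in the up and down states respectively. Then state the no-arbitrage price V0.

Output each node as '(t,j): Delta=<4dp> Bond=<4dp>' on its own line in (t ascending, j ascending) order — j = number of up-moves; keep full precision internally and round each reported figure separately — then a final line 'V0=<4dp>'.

Risk-neutral probability p* = (R−d)/(u−d) = (1.04−0.89)/(1.18−0.89) = 0.5172.
At expiry t=2: V(2,0)=-27.1826, V(2,1)=-2.9212, V(2,2)=29.2456
Node (1,0) S=83.6600: V=(p*·-2.9212+(1−p*)·-27.1826)/1.04=-14.0708; Δ=(-2.9212−-27.1826)/(98.7188−74.4574)=1.0000; B=V−Δ·S=-97.7308
Node (1,1) S=110.9200: V=(p*·29.2456+(1−p*)·-2.9212)/1.04=13.1892; Δ=(29.2456−-2.9212)/(130.8856−98.7188)=1.0000; B=V−Δ·S=-97.7308
Node (0,0) S=94.0000: V=(p*·13.1892+(1−p*)·-14.0708)/1.04=0.0281; Δ=(13.1892−-14.0708)/(110.9200−83.6600)=1.0000; B=V−Δ·S=-93.9719
The time-0 hedge costs 0.0281, which is the no-arbitrage price.

(0,0): Delta=1.0000 Bond=-93.9719
(1,0): Delta=1.0000 Bond=-97.7308
(1,1): Delta=1.0000 Bond=-97.7308
V0=0.0281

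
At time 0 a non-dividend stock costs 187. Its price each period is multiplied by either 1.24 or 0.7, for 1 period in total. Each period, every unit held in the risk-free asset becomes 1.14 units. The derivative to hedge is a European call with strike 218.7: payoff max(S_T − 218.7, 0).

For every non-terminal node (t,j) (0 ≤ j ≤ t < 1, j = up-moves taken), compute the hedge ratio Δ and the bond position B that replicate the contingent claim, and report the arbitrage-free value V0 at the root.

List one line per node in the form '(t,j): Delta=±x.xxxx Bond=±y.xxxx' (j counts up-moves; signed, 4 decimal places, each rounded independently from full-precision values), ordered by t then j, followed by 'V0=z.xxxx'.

(0,0): Delta=0.1305 Bond=-14.9870
V0=9.4204

No-arbitrage ⇒ martingale measure with p* = (R−d)/(u−d) = 0.8148.
Payoff layer (t=1): V(1,0)=0.0000, V(1,1)=13.1800
Node (0,0) S=187.0000: V=(p*·13.1800+(1−p*)·0.0000)/1.14=9.4204; Δ=(13.1800−0.0000)/(231.8800−130.9000)=0.1305; B=V−Δ·S=-14.9870
The time-0 hedge costs 9.4204, which is the no-arbitrage price.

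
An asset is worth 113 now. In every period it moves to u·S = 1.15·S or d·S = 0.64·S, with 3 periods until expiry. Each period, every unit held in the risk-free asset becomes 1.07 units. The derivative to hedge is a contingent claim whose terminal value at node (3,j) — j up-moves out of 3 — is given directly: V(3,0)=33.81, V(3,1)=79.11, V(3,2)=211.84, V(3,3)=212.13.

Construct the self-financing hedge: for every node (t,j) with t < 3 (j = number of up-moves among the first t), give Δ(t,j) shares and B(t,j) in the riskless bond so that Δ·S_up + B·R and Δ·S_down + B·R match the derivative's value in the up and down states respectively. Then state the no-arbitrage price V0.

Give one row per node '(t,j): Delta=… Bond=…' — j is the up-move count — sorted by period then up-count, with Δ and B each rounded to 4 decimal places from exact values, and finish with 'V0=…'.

(0,0): Delta=0.5521 Bond=103.3717
(1,0): Delta=3.0157 Bond=-67.5593
(1,1): Delta=0.2970 Bond=143.7551
(2,0): Delta=1.9191 Bond=-21.5300
(2,1): Delta=3.1293 Bond=-81.7319
(2,2): Delta=0.0038 Bond=197.6412
V0=165.7621

Under the risk-neutral measure, an up-move has probability p* = (R−d)/(u−d) = 0.8431 and values discount at R = 1.07.
At expiry t=3: V(3,0)=33.8100, V(3,1)=79.1100, V(3,2)=211.8400, V(3,3)=212.1300
Node (2,0) S=46.2848: V=(p*·79.1100+(1−p*)·33.8100)/1.07=67.2936; Δ=(79.1100−33.8100)/(53.2275−29.6223)=1.9191; B=V−Δ·S=-21.5300
Node (2,1) S=83.1680: V=(p*·211.8400+(1−p*)·79.1100)/1.07=178.5230; Δ=(211.8400−79.1100)/(95.6432−53.2275)=3.1293; B=V−Δ·S=-81.7319
Node (2,2) S=149.4425: V=(p*·212.1300+(1−p*)·211.8400)/1.07=198.2098; Δ=(212.1300−211.8400)/(171.8589−95.6432)=0.0038; B=V−Δ·S=197.6412
Node (1,0) S=72.3200: V=(p*·178.5230+(1−p*)·67.2936)/1.07=150.5376; Δ=(178.5230−67.2936)/(83.1680−46.2848)=3.0157; B=V−Δ·S=-67.5593
Node (1,1) S=129.9500: V=(p*·198.2098+(1−p*)·178.5230)/1.07=182.3567; Δ=(198.2098−178.5230)/(149.4425−83.1680)=0.2970; B=V−Δ·S=143.7551
Node (0,0) S=113.0000: V=(p*·182.3567+(1−p*)·150.5376)/1.07=165.7621; Δ=(182.3567−150.5376)/(129.9500−72.3200)=0.5521; B=V−Δ·S=103.3717
Self-financing check: at every node Δ·S+B equals the discounted successor values.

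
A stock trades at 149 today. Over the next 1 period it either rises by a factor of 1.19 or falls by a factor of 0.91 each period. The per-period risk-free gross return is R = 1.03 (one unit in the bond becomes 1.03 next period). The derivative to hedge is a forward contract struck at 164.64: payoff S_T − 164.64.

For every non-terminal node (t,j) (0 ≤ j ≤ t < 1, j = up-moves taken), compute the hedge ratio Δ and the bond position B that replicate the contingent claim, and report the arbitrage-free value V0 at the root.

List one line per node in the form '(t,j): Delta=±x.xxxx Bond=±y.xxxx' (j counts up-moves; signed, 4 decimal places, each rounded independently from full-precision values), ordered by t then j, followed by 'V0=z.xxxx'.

No-arbitrage ⇒ martingale measure with p* = (R−d)/(u−d) = 0.4286.
Terminal payoffs: V(1,0)=-29.0500, V(1,1)=12.6700
Node (0,0) S=149.0000: V=(p*·12.6700+(1−p*)·-29.0500)/1.03=-10.8447; Δ=(12.6700−-29.0500)/(177.3100−135.5900)=1.0000; B=V−Δ·S=-159.8447
Each (Δ,B) replicates both successor values, so the strategy is self-financing and V0 is arbitrage-free.

(0,0): Delta=1.0000 Bond=-159.8447
V0=-10.8447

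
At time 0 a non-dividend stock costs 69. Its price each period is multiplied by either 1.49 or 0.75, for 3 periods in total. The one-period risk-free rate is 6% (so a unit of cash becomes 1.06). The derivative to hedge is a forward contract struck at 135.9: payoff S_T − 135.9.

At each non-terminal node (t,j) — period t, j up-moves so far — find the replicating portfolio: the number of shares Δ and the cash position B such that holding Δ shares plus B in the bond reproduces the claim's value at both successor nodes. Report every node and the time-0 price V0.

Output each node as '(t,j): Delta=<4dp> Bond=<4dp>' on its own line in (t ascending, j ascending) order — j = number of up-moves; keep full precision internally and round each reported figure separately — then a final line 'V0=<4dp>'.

(0,0): Delta=1.0000 Bond=-114.1043
(1,0): Delta=1.0000 Bond=-120.9505
(1,1): Delta=1.0000 Bond=-120.9505
(2,0): Delta=1.0000 Bond=-128.2075
(2,1): Delta=1.0000 Bond=-128.2075
(2,2): Delta=1.0000 Bond=-128.2075
V0=-45.1043

Since d<R<u, set p* = (R−d)/(u−d) = 0.4189; price each node as the discounted p*-expectation of its children.
Terminal values V(3,·): V(3,0)=-106.7906, V(3,1)=-78.0694, V(3,2)=-21.0098, V(3,3)=92.3485
  t=2,j=0: stock 38.8125 → up 57.8306 (V=-78.0694), down 29.1094 (V=-106.7906). Price -89.3950; hedge Δ=1.0000, bond B=-128.2075.
  t=2,j=1: stock 77.1075 → up 114.8902 (V=-21.0098), down 57.8306 (V=-78.0694). Price -51.1000; hedge Δ=1.0000, bond B=-128.2075.
  t=2,j=2: stock 153.1869 → up 228.2485 (V=92.3485), down 114.8902 (V=-21.0098). Price 24.9794; hedge Δ=1.0000, bond B=-128.2075.
  t=1,j=0: stock 51.7500 → up 77.1075 (V=-51.1000), down 38.8125 (V=-89.3950). Price -69.2005; hedge Δ=1.0000, bond B=-120.9505.
  t=1,j=1: stock 102.8100 → up 153.1869 (V=24.9794), down 77.1075 (V=-51.1000). Price -18.1405; hedge Δ=1.0000, bond B=-120.9505.
  t=0,j=0: stock 69.0000 → up 102.8100 (V=-18.1405), down 51.7500 (V=-69.2005). Price -45.1043; hedge Δ=1.0000, bond B=-114.1043.
Check: Δ(0,0)·S0 + B(0,0) = -45.1043 = V0.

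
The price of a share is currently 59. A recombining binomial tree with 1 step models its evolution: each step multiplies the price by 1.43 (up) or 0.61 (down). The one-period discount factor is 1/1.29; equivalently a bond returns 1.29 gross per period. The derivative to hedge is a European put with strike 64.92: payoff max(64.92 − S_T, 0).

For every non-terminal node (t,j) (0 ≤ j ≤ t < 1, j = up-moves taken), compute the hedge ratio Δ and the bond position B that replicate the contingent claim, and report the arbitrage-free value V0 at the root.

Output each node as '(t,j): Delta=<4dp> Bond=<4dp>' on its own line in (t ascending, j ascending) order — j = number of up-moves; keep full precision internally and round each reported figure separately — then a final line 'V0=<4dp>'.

Risk-neutral probability p* = (R−d)/(u−d) = (1.29−0.61)/(1.43−0.61) = 0.8293.
At expiry t=1: V(1,0)=28.9300, V(1,1)=0.0000
(0,0): S=59.0000. Δ = (V_up−V_dn)/(S_up−S_dn) = (0.0000−28.9300)/(84.3700−35.9900) = -0.5980. V = [p*·0.0000 + (1−p*)·28.9300]/1.29 = 3.8289. B = V − Δ·S = 39.1094.
Each (Δ,B) replicates both successor values, so the strategy is self-financing and V0 is arbitrage-free.

(0,0): Delta=-0.5980 Bond=39.1094
V0=3.8289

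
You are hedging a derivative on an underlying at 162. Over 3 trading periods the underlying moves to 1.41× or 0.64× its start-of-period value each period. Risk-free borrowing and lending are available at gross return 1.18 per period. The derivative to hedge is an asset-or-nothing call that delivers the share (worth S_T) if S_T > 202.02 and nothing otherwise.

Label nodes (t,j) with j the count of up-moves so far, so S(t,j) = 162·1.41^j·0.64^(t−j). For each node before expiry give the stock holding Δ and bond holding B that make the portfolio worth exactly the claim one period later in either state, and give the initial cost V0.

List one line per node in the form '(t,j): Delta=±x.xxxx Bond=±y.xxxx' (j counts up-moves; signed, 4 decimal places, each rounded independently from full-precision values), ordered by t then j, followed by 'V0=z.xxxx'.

Under the risk-neutral measure, an up-move has probability p* = (R−d)/(u−d) = 0.7013 and values discount at R = 1.18.
Terminal values V(3,·): V(3,0)=0.0000, V(3,1)=0.0000, V(3,2)=206.1262, V(3,3)=454.1218
(2,0): S=66.3552. Δ = (V_up−V_dn)/(S_up−S_dn) = (0.0000−0.0000)/(93.5608−42.4673) = 0.0000. V = [p*·0.0000 + (1−p*)·0.0000]/1.18 = 0.0000. B = V − Δ·S = 0.0000.
(2,1): S=146.1888. Δ = (V_up−V_dn)/(S_up−S_dn) = (206.1262−0.0000)/(206.1262−93.5608) = 1.8312. V = [p*·206.1262 + (1−p*)·0.0000]/1.18 = 122.5051. B = V − Δ·S = -145.1913.
(2,2): S=322.0722. Δ = (V_up−V_dn)/(S_up−S_dn) = (454.1218−206.1262)/(454.1218−206.1262) = 1.0000. V = [p*·454.1218 + (1−p*)·206.1262]/1.18 = 322.0722. B = V − Δ·S = 0.0000.
(1,0): S=103.6800. Δ = (V_up−V_dn)/(S_up−S_dn) = (122.5051−0.0000)/(146.1888−66.3552) = 1.5345. V = [p*·122.5051 + (1−p*)·0.0000]/1.18 = 72.8074. B = V − Δ·S = -86.2902.
(1,1): S=228.4200. Δ = (V_up−V_dn)/(S_up−S_dn) = (322.0722−122.5051)/(322.0722−146.1888) = 1.1347. V = [p*·322.0722 + (1−p*)·122.5051]/1.18 = 222.4248. B = V − Δ·S = -36.7532.
(0,0): S=162.0000. Δ = (V_up−V_dn)/(S_up−S_dn) = (222.4248−72.8074)/(228.4200−103.6800) = 1.1994. V = [p*·222.4248 + (1−p*)·72.8074]/1.18 = 150.6219. B = V − Δ·S = -43.6864.
The time-0 hedge costs 150.6219, which is the no-arbitrage price.

(0,0): Delta=1.1994 Bond=-43.6864
(1,0): Delta=1.5345 Bond=-86.2902
(1,1): Delta=1.1347 Bond=-36.7532
(2,0): Delta=0.0000 Bond=0.0000
(2,1): Delta=1.8312 Bond=-145.1913
(2,2): Delta=1.0000 Bond=0.0000
V0=150.6219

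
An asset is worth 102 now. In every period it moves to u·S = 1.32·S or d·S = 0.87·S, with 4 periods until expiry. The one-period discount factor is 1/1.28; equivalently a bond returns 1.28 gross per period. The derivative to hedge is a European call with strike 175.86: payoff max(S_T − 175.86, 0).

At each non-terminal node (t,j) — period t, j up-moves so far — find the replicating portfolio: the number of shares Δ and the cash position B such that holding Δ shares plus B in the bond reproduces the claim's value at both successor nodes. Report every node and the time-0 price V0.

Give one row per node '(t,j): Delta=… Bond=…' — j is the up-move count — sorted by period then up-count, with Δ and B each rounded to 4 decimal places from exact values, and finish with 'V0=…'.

The replicating-portfolio and risk-neutral prices coincide; use p* = (1.28−0.87)/(1.32−0.87) = 0.9111 for the latter.
At expiry t=4: V(4,0)=0.0000, V(4,1)=0.0000, V(4,2)=0.0000, V(4,3)=28.2392, V(4,4)=133.8077
  t=3,j=0: stock 67.1673 → up 88.6608 (V=0.0000), down 58.4356 (V=0.0000). Price 0.0000; hedge Δ=0.0000, bond B=0.0000.
  t=3,j=1: stock 101.9090 → up 134.5199 (V=0.0000), down 88.6608 (V=0.0000). Price 0.0000; hedge Δ=0.0000, bond B=0.0000.
  t=3,j=2: stock 154.6206 → up 204.0992 (V=28.2392), down 134.5199 (V=0.0000). Price 20.1008; hedge Δ=0.4059, bond B=-42.6529.
  t=3,j=3: stock 234.5967 → up 309.6677 (V=133.8077), down 204.0992 (V=28.2392). Price 97.2061; hedge Δ=1.0000, bond B=-137.3906.
  t=2,j=0: stock 77.2038 → up 101.9090 (V=0.0000), down 67.1673 (V=0.0000). Price 0.0000; hedge Δ=0.0000, bond B=0.0000.
  t=2,j=1: stock 117.1368 → up 154.6206 (V=20.1008), down 101.9090 (V=0.0000). Price 14.3079; hedge Δ=0.3813, bond B=-30.3606.
  t=2,j=2: stock 177.7248 → up 234.5967 (V=97.2061), down 154.6206 (V=20.1008). Price 70.5877; hedge Δ=0.9641, bond B=-100.7574.
  t=1,j=0: stock 88.7400 → up 117.1368 (V=14.3079), down 77.2038 (V=0.0000). Price 10.1844; hedge Δ=0.3583, bond B=-21.6108.
  t=1,j=1: stock 134.6400 → up 177.7248 (V=70.5877), down 117.1368 (V=14.3079). Price 51.2383; hedge Δ=0.9289, bond B=-73.8281.
  t=0,j=0: stock 102.0000 → up 134.6400 (V=51.2383), down 88.7400 (V=10.1844). Price 37.1790; hedge Δ=0.8944, bond B=-54.0520.
Root portfolio cost Δ·102+B reproduces V0=37.1790.

(0,0): Delta=0.8944 Bond=-54.0520
(1,0): Delta=0.3583 Bond=-21.6108
(1,1): Delta=0.9289 Bond=-73.8281
(2,0): Delta=0.0000 Bond=0.0000
(2,1): Delta=0.3813 Bond=-30.3606
(2,2): Delta=0.9641 Bond=-100.7574
(3,0): Delta=0.0000 Bond=0.0000
(3,1): Delta=0.0000 Bond=0.0000
(3,2): Delta=0.4059 Bond=-42.6529
(3,3): Delta=1.0000 Bond=-137.3906
V0=37.1790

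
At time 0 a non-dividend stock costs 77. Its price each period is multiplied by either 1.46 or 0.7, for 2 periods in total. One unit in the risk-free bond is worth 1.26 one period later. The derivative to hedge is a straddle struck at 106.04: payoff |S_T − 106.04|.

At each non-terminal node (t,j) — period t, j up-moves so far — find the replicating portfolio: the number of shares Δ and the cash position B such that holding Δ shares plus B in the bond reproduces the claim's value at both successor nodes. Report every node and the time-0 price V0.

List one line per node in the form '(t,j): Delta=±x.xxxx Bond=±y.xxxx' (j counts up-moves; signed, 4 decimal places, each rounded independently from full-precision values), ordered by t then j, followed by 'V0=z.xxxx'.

(0,0): Delta=0.1611 Bond=17.1251
(1,0): Delta=-1.0000 Bond=84.1587
(1,1): Delta=0.3599 Bond=-0.7728
V0=29.5267

The replicating-portfolio and risk-neutral prices coincide; use p* = (1.26−0.7)/(1.46−0.7) = 0.7368 for the latter.
Terminal values V(2,·): V(2,0)=68.3100, V(2,1)=27.3460, V(2,2)=58.0932
(1,0): S=53.9000. Δ = (V_up−V_dn)/(S_up−S_dn) = (27.3460−68.3100)/(78.6940−37.7300) = -1.0000. V = [p*·27.3460 + (1−p*)·68.3100]/1.26 = 30.2587. B = V − Δ·S = 84.1587.
(1,1): S=112.4200. Δ = (V_up−V_dn)/(S_up−S_dn) = (58.0932−27.3460)/(164.1332−78.6940) = 0.3599. V = [p*·58.0932 + (1−p*)·27.3460]/1.26 = 39.6840. B = V − Δ·S = -0.7728.
(0,0): S=77.0000. Δ = (V_up−V_dn)/(S_up−S_dn) = (39.6840−30.2587)/(112.4200−53.9000) = 0.1611. V = [p*·39.6840 + (1−p*)·30.2587]/1.26 = 29.5267. B = V − Δ·S = 17.1251.
The time-0 hedge costs 29.5267, which is the no-arbitrage price.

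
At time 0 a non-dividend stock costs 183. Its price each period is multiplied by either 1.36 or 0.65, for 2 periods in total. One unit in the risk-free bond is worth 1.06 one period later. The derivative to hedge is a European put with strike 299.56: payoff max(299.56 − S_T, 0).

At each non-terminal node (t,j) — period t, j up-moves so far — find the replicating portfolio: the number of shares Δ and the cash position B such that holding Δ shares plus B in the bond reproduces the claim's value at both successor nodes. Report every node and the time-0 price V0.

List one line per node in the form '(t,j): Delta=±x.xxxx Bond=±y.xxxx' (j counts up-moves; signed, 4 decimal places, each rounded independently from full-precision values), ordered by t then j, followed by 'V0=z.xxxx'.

(0,0): Delta=-0.8368 Bond=248.2966
(1,0): Delta=-1.0000 Bond=282.6038
(1,1): Delta=-0.7798 Bond=248.9924
V0=95.1572

Under the risk-neutral measure, an up-move has probability p* = (R−d)/(u−d) = 0.5775 and values discount at R = 1.06.
Payoff layer (t=2): V(2,0)=222.2425, V(2,1)=137.7880, V(2,2)=0.0000
(1,0): S=118.9500. Δ = (V_up−V_dn)/(S_up−S_dn) = (137.7880−222.2425)/(161.7720−77.3175) = -1.0000. V = [p*·137.7880 + (1−p*)·222.2425]/1.06 = 163.6538. B = V − Δ·S = 282.6038.
(1,1): S=248.8800. Δ = (V_up−V_dn)/(S_up−S_dn) = (0.0000−137.7880)/(338.4768−161.7720) = -0.7798. V = [p*·0.0000 + (1−p*)·137.7880]/1.06 = 54.9248. B = V − Δ·S = 248.9924.
(0,0): S=183.0000. Δ = (V_up−V_dn)/(S_up−S_dn) = (54.9248−163.6538)/(248.8800−118.9500) = -0.8368. V = [p*·54.9248 + (1−p*)·163.6538]/1.06 = 95.1572. B = V − Δ·S = 248.2966.
The time-0 hedge costs 95.1572, which is the no-arbitrage price.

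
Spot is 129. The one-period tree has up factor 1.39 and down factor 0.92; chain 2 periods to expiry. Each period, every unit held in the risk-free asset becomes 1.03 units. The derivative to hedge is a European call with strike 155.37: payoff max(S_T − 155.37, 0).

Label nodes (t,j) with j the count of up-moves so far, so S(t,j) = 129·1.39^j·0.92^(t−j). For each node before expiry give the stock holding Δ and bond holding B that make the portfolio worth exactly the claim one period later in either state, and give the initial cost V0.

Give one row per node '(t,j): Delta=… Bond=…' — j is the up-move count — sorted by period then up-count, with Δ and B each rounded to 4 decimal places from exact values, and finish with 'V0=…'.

The replicating-portfolio and risk-neutral prices coincide; use p* = (1.03−0.92)/(1.39−0.92) = 0.2340 for the latter.
At expiry t=2: V(2,0)=0.0000, V(2,1)=9.5952, V(2,2)=93.8709
Node (1,0) S=118.6800: V=(p*·9.5952+(1−p*)·0.0000)/1.03=2.1803; Δ=(9.5952−0.0000)/(164.9652−109.1856)=0.1720; B=V−Δ·S=-18.2350
Node (1,1) S=179.3100: V=(p*·93.8709+(1−p*)·9.5952)/1.03=28.4653; Δ=(93.8709−9.5952)/(249.2409−164.9652)=1.0000; B=V−Δ·S=-150.8447
Node (0,0) S=129.0000: V=(p*·28.4653+(1−p*)·2.1803)/1.03=8.0894; Δ=(28.4653−2.1803)/(179.3100−118.6800)=0.4335; B=V−Δ·S=-47.8362
Each (Δ,B) replicates both successor values, so the strategy is self-financing and V0 is arbitrage-free.

(0,0): Delta=0.4335 Bond=-47.8362
(1,0): Delta=0.1720 Bond=-18.2350
(1,1): Delta=1.0000 Bond=-150.8447
V0=8.0894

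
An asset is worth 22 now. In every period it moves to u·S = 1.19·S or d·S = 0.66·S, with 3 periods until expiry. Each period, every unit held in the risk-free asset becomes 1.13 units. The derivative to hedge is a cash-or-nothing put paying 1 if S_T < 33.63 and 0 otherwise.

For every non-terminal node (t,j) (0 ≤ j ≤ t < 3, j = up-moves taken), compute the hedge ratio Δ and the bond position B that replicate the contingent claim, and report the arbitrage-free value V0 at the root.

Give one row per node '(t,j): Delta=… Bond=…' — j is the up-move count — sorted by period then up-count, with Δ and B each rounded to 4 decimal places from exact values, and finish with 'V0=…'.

(0,0): Delta=-0.0528 Bond=1.3717
(1,0): Delta=0.0000 Bond=0.7831
(1,1): Delta=-0.0566 Bond=1.6480
(2,0): Delta=0.0000 Bond=0.8850
(2,1): Delta=0.0000 Bond=0.8850
(2,2): Delta=-0.0606 Bond=1.9870
V0=0.2097

Risk-neutral probability p* = (R−d)/(u−d) = (1.13−0.66)/(1.19−0.66) = 0.8868.
Terminal payoffs: V(3,0)=1.0000, V(3,1)=1.0000, V(3,2)=1.0000, V(3,3)=0.0000
Node (2,0) S=9.5832: V=(p*·1.0000+(1−p*)·1.0000)/1.13=0.8850; Δ=(1.0000−1.0000)/(11.4040−6.3249)=0.0000; B=V−Δ·S=0.8850
Node (2,1) S=17.2788: V=(p*·1.0000+(1−p*)·1.0000)/1.13=0.8850; Δ=(1.0000−1.0000)/(20.5618−11.4040)=0.0000; B=V−Δ·S=0.8850
Node (2,2) S=31.1542: V=(p*·0.0000+(1−p*)·1.0000)/1.13=0.1002; Δ=(0.0000−1.0000)/(37.0735−20.5618)=-0.0606; B=V−Δ·S=1.9870
Node (1,0) S=14.5200: V=(p*·0.8850+(1−p*)·0.8850)/1.13=0.7831; Δ=(0.8850−0.8850)/(17.2788−9.5832)=0.0000; B=V−Δ·S=0.7831
Node (1,1) S=26.1800: V=(p*·0.1002+(1−p*)·0.8850)/1.13=0.1673; Δ=(0.1002−0.8850)/(31.1542−17.2788)=-0.0566; B=V−Δ·S=1.6480
Node (0,0) S=22.0000: V=(p*·0.1673+(1−p*)·0.7831)/1.13=0.2097; Δ=(0.1673−0.7831)/(26.1800−14.5200)=-0.0528; B=V−Δ·S=1.3717
Check: Δ(0,0)·S0 + B(0,0) = 0.2097 = V0.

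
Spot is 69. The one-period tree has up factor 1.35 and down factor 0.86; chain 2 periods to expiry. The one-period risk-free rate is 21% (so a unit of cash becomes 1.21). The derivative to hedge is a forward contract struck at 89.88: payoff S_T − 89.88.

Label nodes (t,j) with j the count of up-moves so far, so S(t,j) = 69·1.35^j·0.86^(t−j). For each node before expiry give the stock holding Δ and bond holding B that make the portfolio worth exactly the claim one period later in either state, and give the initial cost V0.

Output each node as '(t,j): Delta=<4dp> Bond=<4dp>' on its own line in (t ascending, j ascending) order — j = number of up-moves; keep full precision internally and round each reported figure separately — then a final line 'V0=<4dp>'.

No-arbitrage ⇒ martingale measure with p* = (R−d)/(u−d) = 0.7143.
Terminal values V(2,·): V(2,0)=-38.8476, V(2,1)=-9.7710, V(2,2)=35.8725
(1,0): S=59.3400. Δ = (V_up−V_dn)/(S_up−S_dn) = (-9.7710−-38.8476)/(80.1090−51.0324) = 1.0000. V = [p*·-9.7710 + (1−p*)·-38.8476]/1.21 = -14.9410. B = V − Δ·S = -74.2810.
(1,1): S=93.1500. Δ = (V_up−V_dn)/(S_up−S_dn) = (35.8725−-9.7710)/(125.7525−80.1090) = 1.0000. V = [p*·35.8725 + (1−p*)·-9.7710]/1.21 = 18.8690. B = V − Δ·S = -74.2810.
(0,0): S=69.0000. Δ = (V_up−V_dn)/(S_up−S_dn) = (18.8690−-14.9410)/(93.1500−59.3400) = 1.0000. V = [p*·18.8690 + (1−p*)·-14.9410]/1.21 = 7.6108. B = V − Δ·S = -61.3892.
Each (Δ,B) replicates both successor values, so the strategy is self-financing and V0 is arbitrage-free.

(0,0): Delta=1.0000 Bond=-61.3892
(1,0): Delta=1.0000 Bond=-74.2810
(1,1): Delta=1.0000 Bond=-74.2810
V0=7.6108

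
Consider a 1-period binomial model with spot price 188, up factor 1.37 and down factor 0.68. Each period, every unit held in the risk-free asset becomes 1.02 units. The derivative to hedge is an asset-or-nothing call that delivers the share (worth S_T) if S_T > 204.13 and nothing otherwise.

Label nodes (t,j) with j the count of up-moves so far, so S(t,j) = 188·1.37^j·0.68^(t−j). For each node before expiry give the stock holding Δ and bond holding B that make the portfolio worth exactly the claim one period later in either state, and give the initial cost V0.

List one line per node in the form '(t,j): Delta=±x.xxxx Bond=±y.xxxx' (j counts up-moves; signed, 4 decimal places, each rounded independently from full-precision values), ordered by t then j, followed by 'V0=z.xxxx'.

Risk-neutral probability p* = (R−d)/(u−d) = (1.02−0.68)/(1.37−0.68) = 0.4928.
Terminal values V(1,·): V(1,0)=0.0000, V(1,1)=257.5600
(0,0): S=188.0000. Δ = (V_up−V_dn)/(S_up−S_dn) = (257.5600−0.0000)/(257.5600−127.8400) = 1.9855. V = [p*·257.5600 + (1−p*)·0.0000]/1.02 = 124.4251. B = V − Δ·S = -248.8502.
Check: Δ(0,0)·S0 + B(0,0) = 124.4251 = V0.

(0,0): Delta=1.9855 Bond=-248.8502
V0=124.4251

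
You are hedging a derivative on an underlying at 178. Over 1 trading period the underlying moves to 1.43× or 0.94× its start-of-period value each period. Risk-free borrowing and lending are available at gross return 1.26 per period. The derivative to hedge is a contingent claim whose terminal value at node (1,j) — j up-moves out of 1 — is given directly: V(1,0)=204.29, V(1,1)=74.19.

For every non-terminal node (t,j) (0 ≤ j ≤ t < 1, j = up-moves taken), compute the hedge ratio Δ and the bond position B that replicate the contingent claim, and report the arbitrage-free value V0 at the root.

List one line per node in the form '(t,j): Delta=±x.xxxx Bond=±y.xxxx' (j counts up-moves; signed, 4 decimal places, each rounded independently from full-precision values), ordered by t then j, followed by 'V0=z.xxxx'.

Under the risk-neutral measure, an up-move has probability p* = (R−d)/(u−d) = 0.6531 and values discount at R = 1.26.
Terminal payoffs: V(1,0)=204.2900, V(1,1)=74.1900
Node (0,0) S=178.0000: V=(p*·74.1900+(1−p*)·204.2900)/1.26=94.7038; Δ=(74.1900−204.2900)/(254.5400−167.3200)=-1.4916; B=V−Δ·S=360.2140
Check: Δ(0,0)·S0 + B(0,0) = 94.7038 = V0.

(0,0): Delta=-1.4916 Bond=360.2140
V0=94.7038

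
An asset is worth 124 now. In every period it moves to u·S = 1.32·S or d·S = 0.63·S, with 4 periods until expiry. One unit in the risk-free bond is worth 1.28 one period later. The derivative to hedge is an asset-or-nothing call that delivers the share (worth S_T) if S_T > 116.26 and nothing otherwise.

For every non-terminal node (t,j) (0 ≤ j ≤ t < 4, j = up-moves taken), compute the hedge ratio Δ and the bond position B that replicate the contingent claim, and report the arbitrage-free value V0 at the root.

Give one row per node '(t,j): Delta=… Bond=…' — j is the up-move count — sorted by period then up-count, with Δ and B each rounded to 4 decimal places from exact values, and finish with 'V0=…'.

(0,0): Delta=1.0714 Bond=-9.4318
(1,0): Delta=1.8054 Bond=-69.4183
(1,1): Delta=1.0498 Bond=-8.5438
(2,0): Delta=0.0000 Bond=0.0000
(2,1): Delta=1.8585 Bond=-94.3235
(2,2): Delta=1.0261 Bond=-5.8045
(3,0): Delta=0.0000 Bond=0.0000
(3,1): Delta=0.0000 Bond=0.0000
(3,2): Delta=1.9130 Bond=-128.1638
(3,3): Delta=1.0000 Bond=0.0000
V0=123.4171

No-arbitrage ⇒ martingale measure with p* = (R−d)/(u−d) = 0.9420.
Payoff layer (t=4): V(4,0)=0.0000, V(4,1)=0.0000, V(4,2)=0.0000, V(4,3)=179.6735, V(4,4)=376.4588
  t=3,j=0: stock 31.0058 → up 40.9277 (V=0.0000), down 19.5337 (V=0.0000). Price 0.0000; hedge Δ=0.0000, bond B=0.0000.
  t=3,j=1: stock 64.9646 → up 85.7533 (V=0.0000), down 40.9277 (V=0.0000). Price 0.0000; hedge Δ=0.0000, bond B=0.0000.
  t=3,j=2: stock 136.1163 → up 179.6735 (V=179.6735), down 85.7533 (V=0.0000). Price 132.2325; hedge Δ=1.9130, bond B=-128.1638.
  t=3,j=3: stock 285.1960 → up 376.4588 (V=376.4588), down 179.6735 (V=179.6735). Price 285.1960; hedge Δ=1.0000, bond B=0.0000.
  t=2,j=0: stock 49.2156 → up 64.9646 (V=0.0000), down 31.0058 (V=0.0000). Price 0.0000; hedge Δ=0.0000, bond B=0.0000.
  t=2,j=1: stock 103.1184 → up 136.1163 (V=132.2325), down 64.9646 (V=0.0000). Price 97.3179; hedge Δ=1.8585, bond B=-94.3235.
  t=2,j=2: stock 216.0576 → up 285.1960 (V=285.1960), down 136.1163 (V=132.2325). Price 215.8817; hedge Δ=1.0261, bond B=-5.8045.
  t=1,j=0: stock 78.1200 → up 103.1184 (V=97.3179), down 49.2156 (V=0.0000). Price 71.6221; hedge Δ=1.8054, bond B=-69.4183.
  t=1,j=1: stock 163.6800 → up 216.0576 (V=215.8817), down 103.1184 (V=97.3179). Price 163.2878; hedge Δ=1.0498, bond B=-8.5438.
  t=0,j=0: stock 124.0000 → up 163.6800 (V=163.2878), down 78.1200 (V=71.6221). Price 123.4171; hedge Δ=1.0714, bond B=-9.4318.
Root portfolio cost Δ·124+B reproduces V0=123.4171.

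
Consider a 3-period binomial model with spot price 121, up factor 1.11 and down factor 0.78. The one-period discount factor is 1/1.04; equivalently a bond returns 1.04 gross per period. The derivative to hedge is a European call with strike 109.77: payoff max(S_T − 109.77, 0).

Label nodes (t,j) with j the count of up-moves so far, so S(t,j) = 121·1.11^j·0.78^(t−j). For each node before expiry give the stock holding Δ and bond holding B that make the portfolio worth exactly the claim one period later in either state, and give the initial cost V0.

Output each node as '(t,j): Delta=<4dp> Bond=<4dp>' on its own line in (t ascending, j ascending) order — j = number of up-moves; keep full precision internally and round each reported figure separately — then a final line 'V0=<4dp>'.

Since d<R<u, set p* = (R−d)/(u−d) = 0.7879; price each node as the discounted p*-expectation of its children.
Terminal payoffs: V(3,0)=0.0000, V(3,1)=0.0000, V(3,2)=6.5156, V(3,3)=55.7134
  t=2,j=0: stock 73.6164 → up 81.7142 (V=0.0000), down 57.4208 (V=0.0000). Price 0.0000; hedge Δ=0.0000, bond B=0.0000.
  t=2,j=1: stock 104.7618 → up 116.2856 (V=6.5156), down 81.7142 (V=0.0000). Price 4.9361; hedge Δ=0.1885, bond B=-14.8082.
  t=2,j=2: stock 149.0841 → up 165.4834 (V=55.7134), down 116.2856 (V=6.5156). Price 43.5360; hedge Δ=1.0000, bond B=-105.5481.
  t=1,j=0: stock 94.3800 → up 104.7618 (V=4.9361), down 73.6164 (V=0.0000). Price 3.7394; hedge Δ=0.1585, bond B=-11.2183.
  t=1,j=1: stock 134.3100 → up 149.0841 (V=43.5360), down 104.7618 (V=4.9361). Price 33.9886; hedge Δ=0.8709, bond B=-82.9810.
  t=0,j=0: stock 121.0000 → up 134.3100 (V=33.9886), down 94.3800 (V=3.7394). Price 26.5117; hedge Δ=0.7576, bond B=-65.1525.
Each (Δ,B) replicates both successor values, so the strategy is self-financing and V0 is arbitrage-free.

(0,0): Delta=0.7576 Bond=-65.1525
(1,0): Delta=0.1585 Bond=-11.2183
(1,1): Delta=0.8709 Bond=-82.9810
(2,0): Delta=0.0000 Bond=0.0000
(2,1): Delta=0.1885 Bond=-14.8082
(2,2): Delta=1.0000 Bond=-105.5481
V0=26.5117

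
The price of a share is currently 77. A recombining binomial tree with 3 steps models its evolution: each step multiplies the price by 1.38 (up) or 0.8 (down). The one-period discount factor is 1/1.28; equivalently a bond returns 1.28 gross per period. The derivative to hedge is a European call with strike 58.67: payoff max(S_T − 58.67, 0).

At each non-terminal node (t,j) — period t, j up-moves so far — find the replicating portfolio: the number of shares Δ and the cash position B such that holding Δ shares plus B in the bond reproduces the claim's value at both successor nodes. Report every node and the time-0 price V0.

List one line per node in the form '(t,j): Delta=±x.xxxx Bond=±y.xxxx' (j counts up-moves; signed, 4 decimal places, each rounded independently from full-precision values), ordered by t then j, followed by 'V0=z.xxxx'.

Since d<R<u, set p* = (R−d)/(u−d) = 0.8276; price each node as the discounted p*-expectation of its children.
At expiry t=3: V(3,0)=0.0000, V(3,1)=9.3364, V(3,2)=58.6410, V(3,3)=143.6915
  t=2,j=0: stock 49.2800 → up 68.0064 (V=9.3364), down 39.4240 (V=0.0000). Price 6.0365; hedge Δ=0.3266, bond B=-10.0608.
  t=2,j=1: stock 85.0080 → up 117.3110 (V=58.6410), down 68.0064 (V=9.3364). Price 39.1721; hedge Δ=1.0000, bond B=-45.8359.
  t=2,j=2: stock 146.6388 → up 202.3615 (V=143.6915), down 117.3110 (V=58.6410). Price 100.8029; hedge Δ=1.0000, bond B=-45.8359.
  t=1,j=0: stock 61.6000 → up 85.0080 (V=39.1721), down 49.2800 (V=6.0365). Price 26.1399; hedge Δ=0.9274, bond B=-30.9905.
  t=1,j=1: stock 106.2600 → up 146.6388 (V=100.8029), down 85.0080 (V=39.1721). Price 70.4507; hedge Δ=1.0000, bond B=-35.8093.
  t=0,j=0: stock 77.0000 → up 106.2600 (V=70.4507), down 61.6000 (V=26.1399). Price 49.0710; hedge Δ=0.9922, bond B=-27.3269.
Check: Δ(0,0)·S0 + B(0,0) = 49.0710 = V0.

(0,0): Delta=0.9922 Bond=-27.3269
(1,0): Delta=0.9274 Bond=-30.9905
(1,1): Delta=1.0000 Bond=-35.8093
(2,0): Delta=0.3266 Bond=-10.0608
(2,1): Delta=1.0000 Bond=-45.8359
(2,2): Delta=1.0000 Bond=-45.8359
V0=49.0710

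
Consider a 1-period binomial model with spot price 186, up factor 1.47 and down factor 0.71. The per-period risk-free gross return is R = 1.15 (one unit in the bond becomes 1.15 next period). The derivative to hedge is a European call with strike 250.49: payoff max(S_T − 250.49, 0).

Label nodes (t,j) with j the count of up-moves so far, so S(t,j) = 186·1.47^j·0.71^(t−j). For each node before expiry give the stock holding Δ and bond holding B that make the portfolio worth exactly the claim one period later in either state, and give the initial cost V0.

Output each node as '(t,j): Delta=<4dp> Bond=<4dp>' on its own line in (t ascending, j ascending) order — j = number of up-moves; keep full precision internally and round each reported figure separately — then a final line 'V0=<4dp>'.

No-arbitrage ⇒ martingale measure with p* = (R−d)/(u−d) = 0.5789.
Terminal values V(1,·): V(1,0)=0.0000, V(1,1)=22.9300
(0,0): S=186.0000. Δ = (V_up−V_dn)/(S_up−S_dn) = (22.9300−0.0000)/(273.4200−132.0600) = 0.1622. V = [p*·22.9300 + (1−p*)·0.0000]/1.15 = 11.5437. B = V − Δ·S = -18.6273.
The time-0 hedge costs 11.5437, which is the no-arbitrage price.

(0,0): Delta=0.1622 Bond=-18.6273
V0=11.5437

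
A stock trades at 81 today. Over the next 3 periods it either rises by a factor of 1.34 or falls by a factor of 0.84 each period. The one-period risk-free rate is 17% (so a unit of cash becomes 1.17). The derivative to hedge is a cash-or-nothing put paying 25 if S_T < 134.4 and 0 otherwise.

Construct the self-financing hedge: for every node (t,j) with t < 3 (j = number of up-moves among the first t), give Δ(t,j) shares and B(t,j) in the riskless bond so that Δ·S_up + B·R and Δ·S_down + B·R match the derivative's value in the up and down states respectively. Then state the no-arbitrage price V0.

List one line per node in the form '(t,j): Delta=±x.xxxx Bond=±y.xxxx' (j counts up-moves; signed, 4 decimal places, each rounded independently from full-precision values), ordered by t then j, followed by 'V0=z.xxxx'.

No-arbitrage ⇒ martingale measure with p* = (R−d)/(u−d) = 0.6600.
Terminal values V(3,·): V(3,0)=25.0000, V(3,1)=25.0000, V(3,2)=25.0000, V(3,3)=0.0000
  t=2,j=0: stock 57.1536 → up 76.5858 (V=25.0000), down 48.0090 (V=25.0000). Price 21.3675; hedge Δ=0.0000, bond B=21.3675.
  t=2,j=1: stock 91.1736 → up 122.1726 (V=25.0000), down 76.5858 (V=25.0000). Price 21.3675; hedge Δ=0.0000, bond B=21.3675.
  t=2,j=2: stock 145.4436 → up 194.8944 (V=0.0000), down 122.1726 (V=25.0000). Price 7.2650; hedge Δ=-0.3438, bond B=57.2650.
  t=1,j=0: stock 68.0400 → up 91.1736 (V=21.3675), down 57.1536 (V=21.3675). Price 18.2628; hedge Δ=0.0000, bond B=18.2628.
  t=1,j=1: stock 108.5400 → up 145.4436 (V=7.2650), down 91.1736 (V=21.3675). Price 10.3075; hedge Δ=-0.2599, bond B=38.5127.
  t=0,j=0: stock 81.0000 → up 108.5400 (V=10.3075), down 68.0400 (V=18.2628). Price 11.1217; hedge Δ=-0.1964, bond B=27.0322.
Root portfolio cost Δ·81+B reproduces V0=11.1217.

(0,0): Delta=-0.1964 Bond=27.0322
(1,0): Delta=0.0000 Bond=18.2628
(1,1): Delta=-0.2599 Bond=38.5127
(2,0): Delta=0.0000 Bond=21.3675
(2,1): Delta=0.0000 Bond=21.3675
(2,2): Delta=-0.3438 Bond=57.2650
V0=11.1217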